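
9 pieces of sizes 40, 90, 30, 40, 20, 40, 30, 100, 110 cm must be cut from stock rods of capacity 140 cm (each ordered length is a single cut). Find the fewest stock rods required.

4

Total = 110 + 100 + 90 + 40 + 40 + 40 + 30 + 30 + 20 = 500 cm.
Lower bound: ⌈500/140⌉ = 4 stock rods.
A packing using 4 stock rods:
  stock rod 1: 110 + 30 = 140
  stock rod 2: 100 + 40 = 140
  stock rod 3: 90 + 40 = 130
  stock rod 4: 40 + 30 + 20 = 90
This matches the lower bound, so 4 is optimal.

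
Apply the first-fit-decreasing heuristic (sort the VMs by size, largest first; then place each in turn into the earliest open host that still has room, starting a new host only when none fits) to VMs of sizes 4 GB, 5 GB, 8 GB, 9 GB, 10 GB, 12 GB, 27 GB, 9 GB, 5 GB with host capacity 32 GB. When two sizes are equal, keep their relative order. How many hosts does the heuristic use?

Sorted descending: 27, 12, 10, 9, 9, 8, 5, 5, 4.
  27 → host 1 (new)  [load 27/32]
  12 → host 2 (new)  [load 12/32]
  10 → host 2  [load 22/32]
  9 → host 2  [load 31/32]
  9 → host 3 (new)  [load 9/32]
  8 → host 3  [load 17/32]
  5 → host 1  [load 32/32]
  5 → host 3  [load 22/32]
  4 → host 3  [load 26/32]
3 hosts opened.

3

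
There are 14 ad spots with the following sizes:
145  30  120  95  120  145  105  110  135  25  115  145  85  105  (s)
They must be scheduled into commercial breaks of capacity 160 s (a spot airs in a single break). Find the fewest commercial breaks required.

Total = 145 + 145 + 145 + 135 + 120 + 120 + 115 + 110 + 105 + 105 + 95 + 85 + 30 + 25 = 1480 s.
Lower bound: ⌈1480/160⌉ = 10 commercial breaks.
Also, 12 ad spots each exceed 80 s, and no two of those can share a break, so at least 12 commercial breaks are needed.
A packing using 12 commercial breaks:
  break 1: 145 = 145
  break 2: 145 = 145
  break 3: 145 = 145
  break 4: 135 + 25 = 160
  break 5: 120 + 30 = 150
  break 6: 120 = 120
  break 7: 115 = 115
  break 8: 110 = 110
  break 9: 105 = 105
  break 10: 105 = 105
  break 11: 95 = 95
  break 12: 85 = 85
This matches the lower bound, so 12 is optimal.

12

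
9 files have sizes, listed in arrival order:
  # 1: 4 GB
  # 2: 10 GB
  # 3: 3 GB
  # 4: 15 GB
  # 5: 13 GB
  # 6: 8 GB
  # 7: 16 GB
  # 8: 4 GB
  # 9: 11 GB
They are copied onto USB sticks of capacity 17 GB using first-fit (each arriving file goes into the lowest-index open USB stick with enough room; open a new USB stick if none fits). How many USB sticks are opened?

6

  4 → USB stick 1 (new)  [load 4/17]
  10 → USB stick 1  [load 14/17]
  3 → USB stick 1  [load 17/17]
  15 → USB stick 2 (new)  [load 15/17]
  13 → USB stick 3 (new)  [load 13/17]
  8 → USB stick 4 (new)  [load 8/17]
  16 → USB stick 5 (new)  [load 16/17]
  4 → USB stick 3  [load 17/17]
  11 → USB stick 6 (new)  [load 11/17]
6 USB sticks opened.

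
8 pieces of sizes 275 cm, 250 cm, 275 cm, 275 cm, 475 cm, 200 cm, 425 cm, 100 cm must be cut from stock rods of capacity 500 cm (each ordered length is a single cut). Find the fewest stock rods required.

Total = 475 + 425 + 275 + 275 + 275 + 250 + 200 + 100 = 2275 cm.
Lower bound: ⌈2275/500⌉ = 5 stock rods.
A packing using 6 stock rods:
  stock rod 1: 475 = 475
  stock rod 2: 425 = 425
  stock rod 3: 275 + 200 = 475
  stock rod 4: 275 + 100 = 375
  stock rod 5: 275 = 275
  stock rod 6: 250 = 250
No arrangement into 5 stock rods stays within capacity, so 6 is optimal.

6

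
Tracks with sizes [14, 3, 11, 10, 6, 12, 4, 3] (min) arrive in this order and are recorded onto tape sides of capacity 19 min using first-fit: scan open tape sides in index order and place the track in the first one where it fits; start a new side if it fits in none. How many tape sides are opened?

  14 → side 1 (new)  [load 14/19]
  3 → side 1  [load 17/19]
  11 → side 2 (new)  [load 11/19]
  10 → side 3 (new)  [load 10/19]
  6 → side 2  [load 17/19]
  12 → side 4 (new)  [load 12/19]
  4 → side 3  [load 14/19]
  3 → side 3  [load 17/19]
4 tape sides opened.

4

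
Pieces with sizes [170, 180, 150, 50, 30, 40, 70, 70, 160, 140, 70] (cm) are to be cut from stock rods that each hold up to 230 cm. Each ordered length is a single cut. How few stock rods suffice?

Total = 180 + 170 + 160 + 150 + 140 + 70 + 70 + 70 + 50 + 40 + 30 = 1130 cm.
Lower bound: ⌈1130/230⌉ = 5 stock rods.
A packing using 6 stock rods:
  stock rod 1: 180 + 50 = 230
  stock rod 2: 170 + 40 = 210
  stock rod 3: 160 + 70 = 230
  stock rod 4: 150 + 70 = 220
  stock rod 5: 140 + 70 = 210
  stock rod 6: 30 = 30
No arrangement into 5 stock rods stays within capacity, so 6 is optimal.

6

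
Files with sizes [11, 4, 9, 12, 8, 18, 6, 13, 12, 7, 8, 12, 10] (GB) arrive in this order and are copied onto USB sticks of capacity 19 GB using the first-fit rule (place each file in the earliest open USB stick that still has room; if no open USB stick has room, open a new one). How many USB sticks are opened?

8

  11 → USB stick 1 (new)  [load 11/19]
  4 → USB stick 1  [load 15/19]
  9 → USB stick 2 (new)  [load 9/19]
  12 → USB stick 3 (new)  [load 12/19]
  8 → USB stick 2  [load 17/19]
  18 → USB stick 4 (new)  [load 18/19]
  6 → USB stick 3  [load 18/19]
  13 → USB stick 5 (new)  [load 13/19]
  12 → USB stick 6 (new)  [load 12/19]
  7 → USB stick 6  [load 19/19]
  8 → USB stick 7 (new)  [load 8/19]
  12 → USB stick 8 (new)  [load 12/19]
  10 → USB stick 7  [load 18/19]
8 USB sticks opened.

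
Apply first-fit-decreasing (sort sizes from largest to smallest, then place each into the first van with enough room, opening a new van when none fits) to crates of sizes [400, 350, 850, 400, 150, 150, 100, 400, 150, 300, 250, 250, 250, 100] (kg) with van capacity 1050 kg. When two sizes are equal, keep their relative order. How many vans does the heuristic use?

Sorted descending: 850, 400, 400, 400, 350, 300, 250, 250, 250, 150, 150, 150, 100, 100.
  850 → van 1 (new)  [load 850/1050]
  400 → van 2 (new)  [load 400/1050]
  400 → van 2  [load 800/1050]
  400 → van 3 (new)  [load 400/1050]
  350 → van 3  [load 750/1050]
  300 → van 3  [load 1050/1050]
  250 → van 2  [load 1050/1050]
  250 → van 4 (new)  [load 250/1050]
  250 → van 4  [load 500/1050]
  150 → van 1  [load 1000/1050]
  150 → van 4  [load 650/1050]
  150 → van 4  [load 800/1050]
  100 → van 4  [load 900/1050]
  100 → van 4  [load 1000/1050]
4 vans opened.

4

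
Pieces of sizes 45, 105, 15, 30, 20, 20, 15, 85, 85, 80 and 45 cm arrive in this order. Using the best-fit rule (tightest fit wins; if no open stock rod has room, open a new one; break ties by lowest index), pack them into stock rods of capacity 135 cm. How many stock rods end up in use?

  45 → stock rod 1 (new)  [load 45/135]
  105 → stock rod 2 (new)  [load 105/135]
  15 → stock rod 2  [load 120/135]
  30 → stock rod 1  [load 75/135]
  20 → stock rod 1  [load 95/135]
  20 → stock rod 1  [load 115/135]
  15 → stock rod 2  [load 135/135]
  85 → stock rod 3 (new)  [load 85/135]
  85 → stock rod 4 (new)  [load 85/135]
  80 → stock rod 5 (new)  [load 80/135]
  45 → stock rod 3  [load 130/135]
5 stock rods opened.

5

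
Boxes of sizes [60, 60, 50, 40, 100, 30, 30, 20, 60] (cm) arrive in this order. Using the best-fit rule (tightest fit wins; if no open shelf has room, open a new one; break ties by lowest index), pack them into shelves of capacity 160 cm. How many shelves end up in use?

3

  60 → shelf 1 (new)  [load 60/160]
  60 → shelf 1  [load 120/160]
  50 → shelf 2 (new)  [load 50/160]
  40 → shelf 1  [load 160/160]
  100 → shelf 2  [load 150/160]
  30 → shelf 3 (new)  [load 30/160]
  30 → shelf 3  [load 60/160]
  20 → shelf 3  [load 80/160]
  60 → shelf 3  [load 140/160]
3 shelves opened.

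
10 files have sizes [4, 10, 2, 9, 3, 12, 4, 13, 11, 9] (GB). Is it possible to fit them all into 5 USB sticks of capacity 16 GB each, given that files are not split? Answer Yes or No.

Total = 77 GB; ⌈77/16⌉ = 5.
6 files each exceed half the capacity and cannot share a USB stick, forcing at least 6 USB sticks.
At least 6 USB sticks are required, but only 5 are allowed.

No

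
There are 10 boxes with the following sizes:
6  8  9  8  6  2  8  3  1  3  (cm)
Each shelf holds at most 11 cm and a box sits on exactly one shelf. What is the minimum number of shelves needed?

6

Total = 9 + 8 + 8 + 8 + 6 + 6 + 3 + 3 + 2 + 1 = 54 cm.
Lower bound: ⌈54/11⌉ = 5 shelves.
Also, 6 boxes each exceed 11/2 cm, and no two of those can share a shelf, so at least 6 shelves are needed.
A packing using 6 shelves:
  shelf 1: 9 + 2 = 11
  shelf 2: 8 + 3 = 11
  shelf 3: 8 + 3 = 11
  shelf 4: 8 + 1 = 9
  shelf 5: 6 = 6
  shelf 6: 6 = 6
This matches the lower bound, so 6 is optimal.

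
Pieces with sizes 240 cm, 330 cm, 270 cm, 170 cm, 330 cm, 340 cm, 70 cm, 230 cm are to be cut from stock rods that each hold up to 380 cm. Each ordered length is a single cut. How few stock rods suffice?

7

Total = 340 + 330 + 330 + 270 + 240 + 230 + 170 + 70 = 1980 cm.
Lower bound: ⌈1980/380⌉ = 6 stock rods.
A packing using 7 stock rods:
  stock rod 1: 340 = 340
  stock rod 2: 330 = 330
  stock rod 3: 330 = 330
  stock rod 4: 270 + 70 = 340
  stock rod 5: 240 = 240
  stock rod 6: 230 = 230
  stock rod 7: 170 = 170
No arrangement into 6 stock rods stays within capacity, so 7 is optimal.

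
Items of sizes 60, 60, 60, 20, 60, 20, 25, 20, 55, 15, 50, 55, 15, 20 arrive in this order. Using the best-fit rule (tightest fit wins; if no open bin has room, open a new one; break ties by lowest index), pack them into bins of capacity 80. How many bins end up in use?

7

  60 → bin 1 (new)  [load 60/80]
  60 → bin 2 (new)  [load 60/80]
  60 → bin 3 (new)  [load 60/80]
  20 → bin 1  [load 80/80]
  60 → bin 4 (new)  [load 60/80]
  20 → bin 2  [load 80/80]
  25 → bin 5 (new)  [load 25/80]
  20 → bin 3  [load 80/80]
  55 → bin 5  [load 80/80]
  15 → bin 4  [load 75/80]
  50 → bin 6 (new)  [load 50/80]
  55 → bin 7 (new)  [load 55/80]
  15 → bin 7  [load 70/80]
  20 → bin 6  [load 70/80]
7 bins opened.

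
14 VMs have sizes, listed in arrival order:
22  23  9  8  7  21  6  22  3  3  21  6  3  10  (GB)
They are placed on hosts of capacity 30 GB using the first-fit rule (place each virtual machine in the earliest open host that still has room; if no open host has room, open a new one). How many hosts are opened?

6

  22 → host 1 (new)  [load 22/30]
  23 → host 2 (new)  [load 23/30]
  9 → host 3 (new)  [load 9/30]
  8 → host 1  [load 30/30]
  7 → host 2  [load 30/30]
  21 → host 3  [load 30/30]
  6 → host 4 (new)  [load 6/30]
  22 → host 4  [load 28/30]
  3 → host 5 (new)  [load 3/30]
  3 → host 5  [load 6/30]
  21 → host 5  [load 27/30]
  6 → host 6 (new)  [load 6/30]
  3 → host 5  [load 30/30]
  10 → host 6  [load 16/30]
6 hosts opened.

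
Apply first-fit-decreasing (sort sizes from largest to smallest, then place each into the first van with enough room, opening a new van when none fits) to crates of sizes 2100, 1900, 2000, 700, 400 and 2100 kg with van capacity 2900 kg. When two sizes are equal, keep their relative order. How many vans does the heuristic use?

Sorted descending: 2100, 2100, 2000, 1900, 700, 400.
  2100 → van 1 (new)  [load 2100/2900]
  2100 → van 2 (new)  [load 2100/2900]
  2000 → van 3 (new)  [load 2000/2900]
  1900 → van 4 (new)  [load 1900/2900]
  700 → van 1  [load 2800/2900]
  400 → van 2  [load 2500/2900]
4 vans opened.

4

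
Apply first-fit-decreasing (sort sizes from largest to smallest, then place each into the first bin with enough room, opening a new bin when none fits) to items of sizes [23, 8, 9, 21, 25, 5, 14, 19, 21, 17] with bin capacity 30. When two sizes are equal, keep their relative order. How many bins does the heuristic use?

Sorted descending: 25, 23, 21, 21, 19, 17, 14, 9, 8, 5.
  25 → bin 1 (new)  [load 25/30]
  23 → bin 2 (new)  [load 23/30]
  21 → bin 3 (new)  [load 21/30]
  21 → bin 4 (new)  [load 21/30]
  19 → bin 5 (new)  [load 19/30]
  17 → bin 6 (new)  [load 17/30]
  14 → bin 7 (new)  [load 14/30]
  9 → bin 3  [load 30/30]
  8 → bin 4  [load 29/30]
  5 → bin 1  [load 30/30]
7 bins opened.

7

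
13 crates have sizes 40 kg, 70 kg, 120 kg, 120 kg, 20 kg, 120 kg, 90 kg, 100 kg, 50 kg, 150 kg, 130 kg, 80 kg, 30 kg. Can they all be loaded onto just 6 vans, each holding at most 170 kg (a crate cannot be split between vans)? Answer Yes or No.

No

Total = 1120 kg; ⌈1120/170⌉ = 7.
At least 7 vans are required, but only 6 are allowed.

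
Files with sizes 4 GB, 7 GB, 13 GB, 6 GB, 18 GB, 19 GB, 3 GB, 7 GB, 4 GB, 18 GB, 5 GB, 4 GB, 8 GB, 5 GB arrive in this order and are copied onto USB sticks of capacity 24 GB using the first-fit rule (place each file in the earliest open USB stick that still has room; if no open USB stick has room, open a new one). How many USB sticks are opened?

6

  4 → USB stick 1 (new)  [load 4/24]
  7 → USB stick 1  [load 11/24]
  13 → USB stick 1  [load 24/24]
  6 → USB stick 2 (new)  [load 6/24]
  18 → USB stick 2  [load 24/24]
  19 → USB stick 3 (new)  [load 19/24]
  3 → USB stick 3  [load 22/24]
  7 → USB stick 4 (new)  [load 7/24]
  4 → USB stick 4  [load 11/24]
  18 → USB stick 5 (new)  [load 18/24]
  5 → USB stick 4  [load 16/24]
  4 → USB stick 4  [load 20/24]
  8 → USB stick 6 (new)  [load 8/24]
  5 → USB stick 5  [load 23/24]
6 USB sticks opened.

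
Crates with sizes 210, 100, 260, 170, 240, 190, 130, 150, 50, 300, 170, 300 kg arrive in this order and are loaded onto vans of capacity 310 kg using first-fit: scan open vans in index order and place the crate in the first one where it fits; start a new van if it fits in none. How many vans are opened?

9

  210 → van 1 (new)  [load 210/310]
  100 → van 1  [load 310/310]
  260 → van 2 (new)  [load 260/310]
  170 → van 3 (new)  [load 170/310]
  240 → van 4 (new)  [load 240/310]
  190 → van 5 (new)  [load 190/310]
  130 → van 3  [load 300/310]
  150 → van 6 (new)  [load 150/310]
  50 → van 2  [load 310/310]
  300 → van 7 (new)  [load 300/310]
  170 → van 8 (new)  [load 170/310]
  300 → van 9 (new)  [load 300/310]
9 vans opened.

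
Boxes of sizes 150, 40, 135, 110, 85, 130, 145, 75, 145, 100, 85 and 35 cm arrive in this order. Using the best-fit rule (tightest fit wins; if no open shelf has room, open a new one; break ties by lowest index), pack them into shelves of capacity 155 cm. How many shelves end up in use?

  150 → shelf 1 (new)  [load 150/155]
  40 → shelf 2 (new)  [load 40/155]
  135 → shelf 3 (new)  [load 135/155]
  110 → shelf 2  [load 150/155]
  85 → shelf 4 (new)  [load 85/155]
  130 → shelf 5 (new)  [load 130/155]
  145 → shelf 6 (new)  [load 145/155]
  75 → shelf 7 (new)  [load 75/155]
  145 → shelf 8 (new)  [load 145/155]
  100 → shelf 9 (new)  [load 100/155]
  85 → shelf 10 (new)  [load 85/155]
  35 → shelf 9  [load 135/155]
10 shelves opened.

10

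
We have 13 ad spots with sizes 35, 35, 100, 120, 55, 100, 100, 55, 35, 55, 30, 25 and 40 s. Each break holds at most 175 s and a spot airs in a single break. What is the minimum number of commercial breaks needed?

Total = 120 + 100 + 100 + 100 + 55 + 55 + 55 + 40 + 35 + 35 + 35 + 30 + 25 = 785 s.
Lower bound: ⌈785/175⌉ = 5 commercial breaks.
A packing using 5 commercial breaks:
  break 1: 120 + 55 = 175
  break 2: 100 + 55 = 155
  break 3: 100 + 55 = 155
  break 4: 100 + 40 + 35 = 175
  break 5: 35 + 35 + 30 + 25 = 125
This matches the lower bound, so 5 is optimal.

5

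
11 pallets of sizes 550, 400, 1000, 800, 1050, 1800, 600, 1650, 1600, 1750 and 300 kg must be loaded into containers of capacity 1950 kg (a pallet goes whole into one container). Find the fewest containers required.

7

Total = 1800 + 1750 + 1650 + 1600 + 1050 + 1000 + 800 + 600 + 550 + 400 + 300 = 11500 kg.
Lower bound: ⌈11500/1950⌉ = 6 containers.
A packing using 7 containers:
  container 1: 1800 = 1800
  container 2: 1750 = 1750
  container 3: 1650 + 300 = 1950
  container 4: 1600 = 1600
  container 5: 1050 + 800 = 1850
  container 6: 1000 + 600 = 1600
  container 7: 550 + 400 = 950
No arrangement into 6 containers stays within capacity, so 7 is optimal.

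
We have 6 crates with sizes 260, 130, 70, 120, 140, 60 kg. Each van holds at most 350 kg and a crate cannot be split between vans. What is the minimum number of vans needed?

3

Total = 260 + 140 + 130 + 120 + 70 + 60 = 780 kg.
Lower bound: ⌈780/350⌉ = 3 vans.
A packing using 3 vans:
  van 1: 260 + 70 = 330
  van 2: 140 + 130 + 60 = 330
  van 3: 120 = 120
This matches the lower bound, so 3 is optimal.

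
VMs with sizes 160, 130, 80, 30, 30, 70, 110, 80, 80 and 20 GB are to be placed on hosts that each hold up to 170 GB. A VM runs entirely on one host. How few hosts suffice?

5

Total = 160 + 130 + 110 + 80 + 80 + 80 + 70 + 30 + 30 + 20 = 790 GB.
Lower bound: ⌈790/170⌉ = 5 hosts.
A packing using 5 hosts:
  host 1: 160 = 160
  host 2: 130 + 30 = 160
  host 3: 110 + 30 + 20 = 160
  host 4: 80 + 80 = 160
  host 5: 80 + 70 = 150
This matches the lower bound, so 5 is optimal.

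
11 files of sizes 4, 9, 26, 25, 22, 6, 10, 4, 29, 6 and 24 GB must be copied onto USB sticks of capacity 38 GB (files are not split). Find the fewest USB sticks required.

5

Total = 29 + 26 + 25 + 24 + 22 + 10 + 9 + 6 + 6 + 4 + 4 = 165 GB.
Lower bound: ⌈165/38⌉ = 5 USB sticks.
A packing using 5 USB sticks:
  USB stick 1: 29 + 9 = 38
  USB stick 2: 26 + 10 = 36
  USB stick 3: 25 + 6 + 6 = 37
  USB stick 4: 24 + 4 + 4 = 32
  USB stick 5: 22 = 22
This matches the lower bound, so 5 is optimal.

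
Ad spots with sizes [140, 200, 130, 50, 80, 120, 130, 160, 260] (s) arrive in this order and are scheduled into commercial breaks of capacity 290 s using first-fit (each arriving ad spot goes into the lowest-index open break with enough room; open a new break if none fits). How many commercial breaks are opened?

  140 → break 1 (new)  [load 140/290]
  200 → break 2 (new)  [load 200/290]
  130 → break 1  [load 270/290]
  50 → break 2  [load 250/290]
  80 → break 3 (new)  [load 80/290]
  120 → break 3  [load 200/290]
  130 → break 4 (new)  [load 130/290]
  160 → break 4  [load 290/290]
  260 → break 5 (new)  [load 260/290]
5 commercial breaks opened.

5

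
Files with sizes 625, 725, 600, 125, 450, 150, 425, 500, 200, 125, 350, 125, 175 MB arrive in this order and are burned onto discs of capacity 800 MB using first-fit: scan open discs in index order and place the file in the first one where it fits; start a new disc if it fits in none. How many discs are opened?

  625 → disc 1 (new)  [load 625/800]
  725 → disc 2 (new)  [load 725/800]
  600 → disc 3 (new)  [load 600/800]
  125 → disc 1  [load 750/800]
  450 → disc 4 (new)  [load 450/800]
  150 → disc 3  [load 750/800]
  425 → disc 5 (new)  [load 425/800]
  500 → disc 6 (new)  [load 500/800]
  200 → disc 4  [load 650/800]
  125 → disc 4  [load 775/800]
  350 → disc 5  [load 775/800]
  125 → disc 6  [load 625/800]
  175 → disc 6  [load 800/800]
6 discs opened.

6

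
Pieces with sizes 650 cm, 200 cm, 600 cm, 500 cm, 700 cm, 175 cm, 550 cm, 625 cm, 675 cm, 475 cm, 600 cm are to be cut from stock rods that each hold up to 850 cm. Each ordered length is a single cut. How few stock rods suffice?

Total = 700 + 675 + 650 + 625 + 600 + 600 + 550 + 500 + 475 + 200 + 175 = 5750 cm.
Lower bound: ⌈5750/850⌉ = 7 stock rods.
Also, 9 pieces each exceed 425 cm, and no two of those can share a stock rod, so at least 9 stock rods are needed.
A packing using 9 stock rods:
  stock rod 1: 700 = 700
  stock rod 2: 675 + 175 = 850
  stock rod 3: 650 + 200 = 850
  stock rod 4: 625 = 625
  stock rod 5: 600 = 600
  stock rod 6: 600 = 600
  stock rod 7: 550 = 550
  stock rod 8: 500 = 500
  stock rod 9: 475 = 475
This matches the lower bound, so 9 is optimal.

9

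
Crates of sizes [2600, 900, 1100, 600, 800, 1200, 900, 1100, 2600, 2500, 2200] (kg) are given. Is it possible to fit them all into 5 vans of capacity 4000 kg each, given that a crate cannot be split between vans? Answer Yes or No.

A valid assignment using 5 vans:
  van 1: 2600 + 1200 = 3800
  van 2: 2600 + 1100 = 3700
  van 3: 2500 + 1100 = 3600
  van 4: 2200 + 900 + 900 = 4000
  van 5: 800 + 600 = 1400
Every load is within 4000 kg, so 5 vans suffice.

Yes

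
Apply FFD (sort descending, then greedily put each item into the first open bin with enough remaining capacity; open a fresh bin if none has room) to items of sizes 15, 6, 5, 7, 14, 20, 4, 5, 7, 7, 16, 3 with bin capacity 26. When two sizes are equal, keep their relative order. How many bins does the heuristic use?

Sorted descending: 20, 16, 15, 14, 7, 7, 7, 6, 5, 5, 4, 3.
  20 → bin 1 (new)  [load 20/26]
  16 → bin 2 (new)  [load 16/26]
  15 → bin 3 (new)  [load 15/26]
  14 → bin 4 (new)  [load 14/26]
  7 → bin 2  [load 23/26]
  7 → bin 3  [load 22/26]
  7 → bin 4  [load 21/26]
  6 → bin 1  [load 26/26]
  5 → bin 4  [load 26/26]
  5 → bin 5 (new)  [load 5/26]
  4 → bin 3  [load 26/26]
  3 → bin 2  [load 26/26]
5 bins opened.

5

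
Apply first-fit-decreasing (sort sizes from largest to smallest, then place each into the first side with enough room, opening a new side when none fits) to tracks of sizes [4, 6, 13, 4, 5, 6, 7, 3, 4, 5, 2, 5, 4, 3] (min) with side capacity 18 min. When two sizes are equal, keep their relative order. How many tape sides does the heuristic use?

Sorted descending: 13, 7, 6, 6, 5, 5, 5, 4, 4, 4, 4, 3, 3, 2.
  13 → side 1 (new)  [load 13/18]
  7 → side 2 (new)  [load 7/18]
  6 → side 2  [load 13/18]
  6 → side 3 (new)  [load 6/18]
  5 → side 1  [load 18/18]
  5 → side 2  [load 18/18]
  5 → side 3  [load 11/18]
  4 → side 3  [load 15/18]
  4 → side 4 (new)  [load 4/18]
  4 → side 4  [load 8/18]
  4 → side 4  [load 12/18]
  3 → side 3  [load 18/18]
  3 → side 4  [load 15/18]
  2 → side 4  [load 17/18]
4 tape sides opened.

4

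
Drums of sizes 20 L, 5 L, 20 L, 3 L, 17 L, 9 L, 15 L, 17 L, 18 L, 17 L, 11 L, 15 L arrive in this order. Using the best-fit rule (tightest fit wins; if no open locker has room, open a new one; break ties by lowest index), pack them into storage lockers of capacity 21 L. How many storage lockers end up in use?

10

  20 → locker 1 (new)  [load 20/21]
  5 → locker 2 (new)  [load 5/21]
  20 → locker 3 (new)  [load 20/21]
  3 → locker 2  [load 8/21]
  17 → locker 4 (new)  [load 17/21]
  9 → locker 2  [load 17/21]
  15 → locker 5 (new)  [load 15/21]
  17 → locker 6 (new)  [load 17/21]
  18 → locker 7 (new)  [load 18/21]
  17 → locker 8 (new)  [load 17/21]
  11 → locker 9 (new)  [load 11/21]
  15 → locker 10 (new)  [load 15/21]
10 storage lockers opened.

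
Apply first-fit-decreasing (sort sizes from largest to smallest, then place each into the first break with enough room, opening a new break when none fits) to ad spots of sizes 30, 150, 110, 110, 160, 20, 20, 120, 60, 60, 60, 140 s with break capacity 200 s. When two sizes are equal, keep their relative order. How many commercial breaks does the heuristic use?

6

Sorted descending: 160, 150, 140, 120, 110, 110, 60, 60, 60, 30, 20, 20.
  160 → break 1 (new)  [load 160/200]
  150 → break 2 (new)  [load 150/200]
  140 → break 3 (new)  [load 140/200]
  120 → break 4 (new)  [load 120/200]
  110 → break 5 (new)  [load 110/200]
  110 → break 6 (new)  [load 110/200]
  60 → break 3  [load 200/200]
  60 → break 4  [load 180/200]
  60 → break 5  [load 170/200]
  30 → break 1  [load 190/200]
  20 → break 2  [load 170/200]
  20 → break 2  [load 190/200]
6 commercial breaks opened.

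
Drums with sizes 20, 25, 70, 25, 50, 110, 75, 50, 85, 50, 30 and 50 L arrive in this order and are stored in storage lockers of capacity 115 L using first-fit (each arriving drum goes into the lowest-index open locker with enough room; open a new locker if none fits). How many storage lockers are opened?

7

  20 → locker 1 (new)  [load 20/115]
  25 → locker 1  [load 45/115]
  70 → locker 1  [load 115/115]
  25 → locker 2 (new)  [load 25/115]
  50 → locker 2  [load 75/115]
  110 → locker 3 (new)  [load 110/115]
  75 → locker 4 (new)  [load 75/115]
  50 → locker 5 (new)  [load 50/115]
  85 → locker 6 (new)  [load 85/115]
  50 → locker 5  [load 100/115]
  30 → locker 2  [load 105/115]
  50 → locker 7 (new)  [load 50/115]
7 storage lockers opened.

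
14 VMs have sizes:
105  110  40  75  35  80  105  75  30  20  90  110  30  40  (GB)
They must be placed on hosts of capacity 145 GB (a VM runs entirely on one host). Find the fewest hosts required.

8

Total = 110 + 110 + 105 + 105 + 90 + 80 + 75 + 75 + 40 + 40 + 35 + 30 + 30 + 20 = 945 GB.
Lower bound: ⌈945/145⌉ = 7 hosts.
Also, 8 VMs each exceed 145/2 GB, and no two of those can share a host, so at least 8 hosts are needed.
A packing using 8 hosts:
  host 1: 110 + 35 = 145
  host 2: 110 + 30 = 140
  host 3: 105 + 40 = 145
  host 4: 105 + 40 = 145
  host 5: 90 + 30 + 20 = 140
  host 6: 80 = 80
  host 7: 75 = 75
  host 8: 75 = 75
This matches the lower bound, so 8 is optimal.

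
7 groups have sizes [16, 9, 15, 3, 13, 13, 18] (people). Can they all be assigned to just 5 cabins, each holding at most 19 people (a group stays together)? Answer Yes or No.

Total = 87 people; ⌈87/19⌉ = 5.
The bound of 5 does not rule out 5, but exhaustive search shows no assignment into 5 cabins of capacity 19 people exists — the minimum is 6.

No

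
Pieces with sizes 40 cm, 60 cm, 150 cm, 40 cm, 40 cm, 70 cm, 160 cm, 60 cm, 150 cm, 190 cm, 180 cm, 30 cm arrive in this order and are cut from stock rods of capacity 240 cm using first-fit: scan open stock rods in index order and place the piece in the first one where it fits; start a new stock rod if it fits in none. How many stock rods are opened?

6

  40 → stock rod 1 (new)  [load 40/240]
  60 → stock rod 1  [load 100/240]
  150 → stock rod 2 (new)  [load 150/240]
  40 → stock rod 1  [load 140/240]
  40 → stock rod 1  [load 180/240]
  70 → stock rod 2  [load 220/240]
  160 → stock rod 3 (new)  [load 160/240]
  60 → stock rod 1  [load 240/240]
  150 → stock rod 4 (new)  [load 150/240]
  190 → stock rod 5 (new)  [load 190/240]
  180 → stock rod 6 (new)  [load 180/240]
  30 → stock rod 3  [load 190/240]
6 stock rods opened.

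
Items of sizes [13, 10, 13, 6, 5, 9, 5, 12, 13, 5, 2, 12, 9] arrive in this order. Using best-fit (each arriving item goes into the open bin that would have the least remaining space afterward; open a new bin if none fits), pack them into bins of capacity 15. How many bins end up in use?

  13 → bin 1 (new)  [load 13/15]
  10 → bin 2 (new)  [load 10/15]
  13 → bin 3 (new)  [load 13/15]
  6 → bin 4 (new)  [load 6/15]
  5 → bin 2  [load 15/15]
  9 → bin 4  [load 15/15]
  5 → bin 5 (new)  [load 5/15]
  12 → bin 6 (new)  [load 12/15]
  13 → bin 7 (new)  [load 13/15]
  5 → bin 5  [load 10/15]
  2 → bin 1  [load 15/15]
  12 → bin 8 (new)  [load 12/15]
  9 → bin 9 (new)  [load 9/15]
9 bins opened.

9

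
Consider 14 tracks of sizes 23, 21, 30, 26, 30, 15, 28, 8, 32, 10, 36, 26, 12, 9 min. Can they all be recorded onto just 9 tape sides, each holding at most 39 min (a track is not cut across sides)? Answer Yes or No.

Yes

A valid assignment using 9 tape sides:
  side 1: 36 = 36
  side 2: 32 = 32
  side 3: 30 + 9 = 39
  side 4: 30 + 8 = 38
  side 5: 28 + 10 = 38
  side 6: 26 + 12 = 38
  side 7: 26 = 26
  side 8: 23 + 15 = 38
  side 9: 21 = 21
Every load is within 39 min, so 9 tape sides suffice.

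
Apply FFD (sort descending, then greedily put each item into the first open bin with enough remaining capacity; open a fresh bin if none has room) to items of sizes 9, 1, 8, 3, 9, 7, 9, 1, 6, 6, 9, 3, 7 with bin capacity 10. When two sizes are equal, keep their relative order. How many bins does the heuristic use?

Sorted descending: 9, 9, 9, 9, 8, 7, 7, 6, 6, 3, 3, 1, 1.
  9 → bin 1 (new)  [load 9/10]
  9 → bin 2 (new)  [load 9/10]
  9 → bin 3 (new)  [load 9/10]
  9 → bin 4 (new)  [load 9/10]
  8 → bin 5 (new)  [load 8/10]
  7 → bin 6 (new)  [load 7/10]
  7 → bin 7 (new)  [load 7/10]
  6 → bin 8 (new)  [load 6/10]
  6 → bin 9 (new)  [load 6/10]
  3 → bin 6  [load 10/10]
  3 → bin 7  [load 10/10]
  1 → bin 1  [load 10/10]
  1 → bin 2  [load 10/10]
9 bins opened.

9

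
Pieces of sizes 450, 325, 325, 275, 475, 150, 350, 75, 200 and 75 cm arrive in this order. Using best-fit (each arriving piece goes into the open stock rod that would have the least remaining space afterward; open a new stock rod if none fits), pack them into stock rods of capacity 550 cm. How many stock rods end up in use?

  450 → stock rod 1 (new)  [load 450/550]
  325 → stock rod 2 (new)  [load 325/550]
  325 → stock rod 3 (new)  [load 325/550]
  275 → stock rod 4 (new)  [load 275/550]
  475 → stock rod 5 (new)  [load 475/550]
  150 → stock rod 2  [load 475/550]
  350 → stock rod 6 (new)  [load 350/550]
  75 → stock rod 2  [load 550/550]
  200 → stock rod 6  [load 550/550]
  75 → stock rod 5  [load 550/550]
6 stock rods opened.

6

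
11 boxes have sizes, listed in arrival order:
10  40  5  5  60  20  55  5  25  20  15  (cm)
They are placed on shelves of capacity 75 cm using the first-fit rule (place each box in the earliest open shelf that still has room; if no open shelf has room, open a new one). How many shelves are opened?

4

  10 → shelf 1 (new)  [load 10/75]
  40 → shelf 1  [load 50/75]
  5 → shelf 1  [load 55/75]
  5 → shelf 1  [load 60/75]
  60 → shelf 2 (new)  [load 60/75]
  20 → shelf 3 (new)  [load 20/75]
  55 → shelf 3  [load 75/75]
  5 → shelf 1  [load 65/75]
  25 → shelf 4 (new)  [load 25/75]
  20 → shelf 4  [load 45/75]
  15 → shelf 2  [load 75/75]
4 shelves opened.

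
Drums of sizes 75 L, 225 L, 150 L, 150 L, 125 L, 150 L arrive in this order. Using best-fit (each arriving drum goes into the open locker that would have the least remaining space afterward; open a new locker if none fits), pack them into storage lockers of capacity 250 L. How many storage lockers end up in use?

5

  75 → locker 1 (new)  [load 75/250]
  225 → locker 2 (new)  [load 225/250]
  150 → locker 1  [load 225/250]
  150 → locker 3 (new)  [load 150/250]
  125 → locker 4 (new)  [load 125/250]
  150 → locker 5 (new)  [load 150/250]
5 storage lockers opened.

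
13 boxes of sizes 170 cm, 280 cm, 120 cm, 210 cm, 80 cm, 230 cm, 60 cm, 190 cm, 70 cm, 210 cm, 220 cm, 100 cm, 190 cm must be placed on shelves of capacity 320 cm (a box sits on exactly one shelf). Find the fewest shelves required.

8

Total = 280 + 230 + 220 + 210 + 210 + 190 + 190 + 170 + 120 + 100 + 80 + 70 + 60 = 2130 cm.
Lower bound: ⌈2130/320⌉ = 7 shelves.
Also, 8 boxes each exceed 160 cm, and no two of those can share a shelf, so at least 8 shelves are needed.
A packing using 8 shelves:
  shelf 1: 280 = 280
  shelf 2: 230 + 80 = 310
  shelf 3: 220 + 100 = 320
  shelf 4: 210 + 70 = 280
  shelf 5: 210 + 60 = 270
  shelf 6: 190 + 120 = 310
  shelf 7: 190 = 190
  shelf 8: 170 = 170
This matches the lower bound, so 8 is optimal.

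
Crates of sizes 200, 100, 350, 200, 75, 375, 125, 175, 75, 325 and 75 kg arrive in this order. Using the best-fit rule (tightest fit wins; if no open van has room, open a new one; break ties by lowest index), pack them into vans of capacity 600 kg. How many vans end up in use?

  200 → van 1 (new)  [load 200/600]
  100 → van 1  [load 300/600]
  350 → van 2 (new)  [load 350/600]
  200 → van 2  [load 550/600]
  75 → van 1  [load 375/600]
  375 → van 3 (new)  [load 375/600]
  125 → van 1  [load 500/600]
  175 → van 3  [load 550/600]
  75 → van 1  [load 575/600]
  325 → van 4 (new)  [load 325/600]
  75 → van 4  [load 400/600]
4 vans opened.

4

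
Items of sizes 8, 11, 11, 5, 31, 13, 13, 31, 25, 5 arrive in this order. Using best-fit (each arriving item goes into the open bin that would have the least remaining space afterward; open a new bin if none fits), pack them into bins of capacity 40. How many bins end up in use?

  8 → bin 1 (new)  [load 8/40]
  11 → bin 1  [load 19/40]
  11 → bin 1  [load 30/40]
  5 → bin 1  [load 35/40]
  31 → bin 2 (new)  [load 31/40]
  13 → bin 3 (new)  [load 13/40]
  13 → bin 3  [load 26/40]
  31 → bin 4 (new)  [load 31/40]
  25 → bin 5 (new)  [load 25/40]
  5 → bin 1  [load 40/40]
5 bins opened.

5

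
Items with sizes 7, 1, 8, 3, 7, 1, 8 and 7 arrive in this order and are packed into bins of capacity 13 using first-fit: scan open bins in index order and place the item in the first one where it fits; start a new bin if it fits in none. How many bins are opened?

5

  7 → bin 1 (new)  [load 7/13]
  1 → bin 1  [load 8/13]
  8 → bin 2 (new)  [load 8/13]
  3 → bin 1  [load 11/13]
  7 → bin 3 (new)  [load 7/13]
  1 → bin 1  [load 12/13]
  8 → bin 4 (new)  [load 8/13]
  7 → bin 5 (new)  [load 7/13]
5 bins opened.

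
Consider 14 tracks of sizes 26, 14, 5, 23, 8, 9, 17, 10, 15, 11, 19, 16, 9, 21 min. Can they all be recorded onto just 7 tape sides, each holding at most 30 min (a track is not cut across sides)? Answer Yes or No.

No

Total = 203 min; ⌈203/30⌉ = 7.
The bound of 7 does not rule out 7, but exhaustive search shows no assignment into 7 tape sides of capacity 30 min exists — the minimum is 8.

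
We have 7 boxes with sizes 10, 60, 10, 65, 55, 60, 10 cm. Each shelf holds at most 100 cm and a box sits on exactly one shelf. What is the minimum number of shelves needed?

Total = 65 + 60 + 60 + 55 + 10 + 10 + 10 = 270 cm.
Lower bound: ⌈270/100⌉ = 3 shelves.
Also, 4 boxes each exceed 50 cm, and no two of those can share a shelf, so at least 4 shelves are needed.
A packing using 4 shelves:
  shelf 1: 65 + 10 + 10 + 10 = 95
  shelf 2: 60 = 60
  shelf 3: 60 = 60
  shelf 4: 55 = 55
This matches the lower bound, so 4 is optimal.

4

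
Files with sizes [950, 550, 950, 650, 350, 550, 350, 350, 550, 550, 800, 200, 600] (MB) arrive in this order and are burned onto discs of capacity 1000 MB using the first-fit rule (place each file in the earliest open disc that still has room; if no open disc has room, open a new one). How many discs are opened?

  950 → disc 1 (new)  [load 950/1000]
  550 → disc 2 (new)  [load 550/1000]
  950 → disc 3 (new)  [load 950/1000]
  650 → disc 4 (new)  [load 650/1000]
  350 → disc 2  [load 900/1000]
  550 → disc 5 (new)  [load 550/1000]
  350 → disc 4  [load 1000/1000]
  350 → disc 5  [load 900/1000]
  550 → disc 6 (new)  [load 550/1000]
  550 → disc 7 (new)  [load 550/1000]
  800 → disc 8 (new)  [load 800/1000]
  200 → disc 6  [load 750/1000]
  600 → disc 9 (new)  [load 600/1000]
9 discs opened.

9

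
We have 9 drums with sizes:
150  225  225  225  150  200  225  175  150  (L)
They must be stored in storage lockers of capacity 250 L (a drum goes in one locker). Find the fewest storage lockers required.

9

Total = 225 + 225 + 225 + 225 + 200 + 175 + 150 + 150 + 150 = 1725 L.
Lower bound: ⌈1725/250⌉ = 7 storage lockers.
Also, 9 drums each exceed 125 L, and no two of those can share a locker, so at least 9 storage lockers are needed.
A packing using 9 storage lockers:
  locker 1: 225 = 225
  locker 2: 225 = 225
  locker 3: 225 = 225
  locker 4: 225 = 225
  locker 5: 200 = 200
  locker 6: 175 = 175
  locker 7: 150 = 150
  locker 8: 150 = 150
  locker 9: 150 = 150
This matches the lower bound, so 9 is optimal.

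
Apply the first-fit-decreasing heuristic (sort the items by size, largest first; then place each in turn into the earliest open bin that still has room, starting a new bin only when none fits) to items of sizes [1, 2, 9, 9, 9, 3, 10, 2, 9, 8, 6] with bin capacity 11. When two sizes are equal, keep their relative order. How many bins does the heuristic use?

Sorted descending: 10, 9, 9, 9, 9, 8, 6, 3, 2, 2, 1.
  10 → bin 1 (new)  [load 10/11]
  9 → bin 2 (new)  [load 9/11]
  9 → bin 3 (new)  [load 9/11]
  9 → bin 4 (new)  [load 9/11]
  9 → bin 5 (new)  [load 9/11]
  8 → bin 6 (new)  [load 8/11]
  6 → bin 7 (new)  [load 6/11]
  3 → bin 6  [load 11/11]
  2 → bin 2  [load 11/11]
  2 → bin 3  [load 11/11]
  1 → bin 1  [load 11/11]
7 bins opened.

7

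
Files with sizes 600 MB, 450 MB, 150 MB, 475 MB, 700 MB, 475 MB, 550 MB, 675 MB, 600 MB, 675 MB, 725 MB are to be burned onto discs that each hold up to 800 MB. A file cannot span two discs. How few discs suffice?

Total = 725 + 700 + 675 + 675 + 600 + 600 + 550 + 475 + 475 + 450 + 150 = 6075 MB.
Lower bound: ⌈6075/800⌉ = 8 discs.
Also, 10 files each exceed 400 MB, and no two of those can share a disc, so at least 10 discs are needed.
A packing using 10 discs:
  disc 1: 725 = 725
  disc 2: 700 = 700
  disc 3: 675 = 675
  disc 4: 675 = 675
  disc 5: 600 + 150 = 750
  disc 6: 600 = 600
  disc 7: 550 = 550
  disc 8: 475 = 475
  disc 9: 475 = 475
  disc 10: 450 = 450
This matches the lower bound, so 10 is optimal.

10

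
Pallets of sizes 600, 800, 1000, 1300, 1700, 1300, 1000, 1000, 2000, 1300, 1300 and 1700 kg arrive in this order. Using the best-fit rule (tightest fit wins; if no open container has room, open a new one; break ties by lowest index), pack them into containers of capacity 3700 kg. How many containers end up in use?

5

  600 → container 1 (new)  [load 600/3700]
  800 → container 1  [load 1400/3700]
  1000 → container 1  [load 2400/3700]
  1300 → container 1  [load 3700/3700]
  1700 → container 2 (new)  [load 1700/3700]
  1300 → container 2  [load 3000/3700]
  1000 → container 3 (new)  [load 1000/3700]
  1000 → container 3  [load 2000/3700]
  2000 → container 4 (new)  [load 2000/3700]
  1300 → container 3  [load 3300/3700]
  1300 → container 4  [load 3300/3700]
  1700 → container 5 (new)  [load 1700/3700]
5 containers opened.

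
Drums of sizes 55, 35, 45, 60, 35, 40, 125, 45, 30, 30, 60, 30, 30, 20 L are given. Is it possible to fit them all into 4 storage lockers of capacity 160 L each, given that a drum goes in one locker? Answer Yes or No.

A valid assignment using 4 storage lockers:
  locker 1: 125 + 35 = 160
  locker 2: 60 + 60 + 40 = 160
  locker 3: 55 + 45 + 30 + 30 = 160
  locker 4: 45 + 35 + 30 + 30 + 20 = 160
Every load is within 160 L, so 4 storage lockers suffice.

Yes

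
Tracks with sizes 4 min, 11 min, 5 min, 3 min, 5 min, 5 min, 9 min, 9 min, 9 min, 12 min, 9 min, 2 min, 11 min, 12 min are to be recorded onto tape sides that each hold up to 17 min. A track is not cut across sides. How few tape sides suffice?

8

Total = 12 + 12 + 11 + 11 + 9 + 9 + 9 + 9 + 5 + 5 + 5 + 4 + 3 + 2 = 106 min.
Lower bound: ⌈106/17⌉ = 7 tape sides.
Also, 8 tracks each exceed 17/2 min, and no two of those can share a side, so at least 8 tape sides are needed.
A packing using 8 tape sides:
  side 1: 12 + 5 = 17
  side 2: 12 + 5 = 17
  side 3: 11 + 5 = 16
  side 4: 11 + 4 + 2 = 17
  side 5: 9 + 3 = 12
  side 6: 9 = 9
  side 7: 9 = 9
  side 8: 9 = 9
This matches the lower bound, so 8 is optimal.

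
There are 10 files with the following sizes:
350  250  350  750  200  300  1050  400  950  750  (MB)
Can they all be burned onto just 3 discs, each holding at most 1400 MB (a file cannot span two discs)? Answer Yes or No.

Total = 5350 MB; ⌈5350/1400⌉ = 4.
At least 4 discs are required, but only 3 are allowed.

No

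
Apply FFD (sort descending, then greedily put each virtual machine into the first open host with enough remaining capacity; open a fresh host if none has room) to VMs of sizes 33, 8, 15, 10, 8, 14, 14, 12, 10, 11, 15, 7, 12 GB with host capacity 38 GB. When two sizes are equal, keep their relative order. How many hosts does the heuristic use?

Sorted descending: 33, 15, 15, 14, 14, 12, 12, 11, 10, 10, 8, 8, 7.
  33 → host 1 (new)  [load 33/38]
  15 → host 2 (new)  [load 15/38]
  15 → host 2  [load 30/38]
  14 → host 3 (new)  [load 14/38]
  14 → host 3  [load 28/38]
  12 → host 4 (new)  [load 12/38]
  12 → host 4  [load 24/38]
  11 → host 4  [load 35/38]
  10 → host 3  [load 38/38]
  10 → host 5 (new)  [load 10/38]
  8 → host 2  [load 38/38]
  8 → host 5  [load 18/38]
  7 → host 5  [load 25/38]
5 hosts opened.

5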